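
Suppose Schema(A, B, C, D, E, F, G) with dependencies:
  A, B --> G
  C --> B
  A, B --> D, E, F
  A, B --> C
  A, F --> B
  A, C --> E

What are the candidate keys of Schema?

No FD produces {A}, so it must be in every candidate key.
Closure of {A, B} is {A, B, C, D, E, F, G}, the whole schema; {A, B} is a candidate key.
Closure of {A, C} is {A, B, C, D, E, F, G}, the whole schema; {A, C} is a candidate key.
Closure of {A, F} is {A, B, C, D, E, F, G}, the whole schema; {A, F} is a candidate key.
No proper subset of any of these is a key, and no other minimal superkey exists.

{A, B}, {A, C}, {A, F}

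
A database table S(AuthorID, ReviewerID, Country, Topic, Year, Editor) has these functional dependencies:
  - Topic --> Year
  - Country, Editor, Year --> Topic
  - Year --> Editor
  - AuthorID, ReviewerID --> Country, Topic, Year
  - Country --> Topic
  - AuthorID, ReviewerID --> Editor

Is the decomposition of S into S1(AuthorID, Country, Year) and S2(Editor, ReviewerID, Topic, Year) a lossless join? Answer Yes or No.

S1 ∩ S2 = {Year}; its closure under F is {Editor, Year}.
The closure covers neither S1 nor S2 entirely; the join is not lossless.

No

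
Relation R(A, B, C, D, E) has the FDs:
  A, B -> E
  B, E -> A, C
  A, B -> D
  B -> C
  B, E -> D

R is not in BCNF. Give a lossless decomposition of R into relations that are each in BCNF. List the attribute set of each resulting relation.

Candidate keys of the original relation: {A, B}, {B, E}.
In {A, B, C, D, E}, {B} is not a superkey ({B}⁺ restricted to this set is {B, C}), so split on B -> C into {B, C} and {A, B, D, E}.
{B, C}: every determinant is a superkey — BCNF.
{A, B, D, E}: every determinant is a superkey — BCNF.

{A, B, D, E}; {B, C}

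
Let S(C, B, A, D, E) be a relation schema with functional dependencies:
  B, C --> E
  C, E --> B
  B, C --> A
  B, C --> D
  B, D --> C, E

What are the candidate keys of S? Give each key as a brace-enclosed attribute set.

{B, C}, {B, D}, {C, E}

{B, C} is a candidate key since {B, C}⁺ = {A, B, C, D, E} covers every attribute.
{B, D} is a candidate key since {B, D}⁺ = {A, B, C, D, E} covers every attribute.
{C, E} is a candidate key since {C, E}⁺ = {A, B, C, D, E} covers every attribute.
No proper subset of any of these is a key, and no other minimal superkey exists.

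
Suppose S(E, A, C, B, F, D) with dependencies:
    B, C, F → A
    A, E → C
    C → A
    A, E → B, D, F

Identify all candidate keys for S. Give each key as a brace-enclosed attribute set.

{A, E}, {C, E}

No FD produces {E}, so it must be in every candidate key.
Closure of {A, E} is {A, B, C, D, E, F}, the whole schema; {A, E} is a candidate key.
Closure of {C, E} is {A, B, C, D, E, F}, the whole schema; {C, E} is a candidate key.
No proper subset of any of these is a key, and no other minimal superkey exists.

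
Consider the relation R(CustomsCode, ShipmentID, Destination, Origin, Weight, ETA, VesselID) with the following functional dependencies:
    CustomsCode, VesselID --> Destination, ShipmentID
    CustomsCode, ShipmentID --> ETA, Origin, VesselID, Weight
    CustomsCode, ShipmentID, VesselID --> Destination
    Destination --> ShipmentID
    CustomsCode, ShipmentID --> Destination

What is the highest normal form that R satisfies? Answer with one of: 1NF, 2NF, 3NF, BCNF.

3NF

Candidate keys: {CustomsCode, Destination}, {CustomsCode, ShipmentID}, {CustomsCode, VesselID}. Prime attributes: {CustomsCode, Destination, ShipmentID, VesselID}.
Destination --> ShipmentID: {Destination}⁺ = {Destination, ShipmentID}, which is not all of the attributes, so the left side is not a superkey — BCNF is violated.
Its right-hand attributes {ShipmentID} are all prime, as are those of every other non-superkey FD — the relation is in 3NF.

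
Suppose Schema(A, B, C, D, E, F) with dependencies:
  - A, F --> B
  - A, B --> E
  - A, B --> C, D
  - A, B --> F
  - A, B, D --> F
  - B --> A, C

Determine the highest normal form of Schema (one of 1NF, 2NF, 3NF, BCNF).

BCNF

Candidate keys: {A, F}, {B}. Prime attributes: {A, B, F}.
The left-hand side of every FD is a superkey, so BCNF is satisfied.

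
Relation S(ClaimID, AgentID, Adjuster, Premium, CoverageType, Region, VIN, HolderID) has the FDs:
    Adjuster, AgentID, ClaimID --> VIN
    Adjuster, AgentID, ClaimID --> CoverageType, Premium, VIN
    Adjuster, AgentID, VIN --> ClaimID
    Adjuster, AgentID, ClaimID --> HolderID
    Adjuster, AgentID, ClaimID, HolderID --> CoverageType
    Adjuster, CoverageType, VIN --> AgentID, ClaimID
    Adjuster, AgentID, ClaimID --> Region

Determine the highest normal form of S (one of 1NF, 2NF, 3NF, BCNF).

BCNF

Candidate keys: {Adjuster, AgentID, ClaimID}, {Adjuster, AgentID, VIN}, {Adjuster, CoverageType, VIN}. Prime attributes: {Adjuster, AgentID, ClaimID, CoverageType, VIN}.
The left-hand side of every FD is a superkey, so BCNF is satisfied.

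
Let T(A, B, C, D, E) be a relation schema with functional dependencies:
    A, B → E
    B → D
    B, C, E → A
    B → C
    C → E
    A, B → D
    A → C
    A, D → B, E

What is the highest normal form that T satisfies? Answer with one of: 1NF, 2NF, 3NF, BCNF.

Candidate keys: {A, D}, {B}. Prime attributes: {A, B, D}.
C → E: {C}⁺ = {C, E}, which is not all of the attributes, so the left side is not a superkey — BCNF is violated.
C → E has non-prime {E} on the right and a non-superkey on the left, so 3NF fails.
Since {A} ⊂ {A, D} and {A}⁺ ⊇ {C, E} with {C, E} non-prime, there is a partial dependency; 2NF fails.

1NF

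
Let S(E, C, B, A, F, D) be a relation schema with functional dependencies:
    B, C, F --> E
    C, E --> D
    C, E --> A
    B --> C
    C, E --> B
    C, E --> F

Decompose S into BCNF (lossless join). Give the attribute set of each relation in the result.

{A, B, D, E, F}; {B, C}

Candidate keys of the original relation: {B, E}, {B, F}, {C, E}.
{A, B, C, D, E, F}: {B} determines {B, C} here but is not a superkey — split on B --> C, giving {B, C} and {A, B, D, E, F}.
{B, C} has no BCNF violation.
{A, B, D, E, F} has no BCNF violation.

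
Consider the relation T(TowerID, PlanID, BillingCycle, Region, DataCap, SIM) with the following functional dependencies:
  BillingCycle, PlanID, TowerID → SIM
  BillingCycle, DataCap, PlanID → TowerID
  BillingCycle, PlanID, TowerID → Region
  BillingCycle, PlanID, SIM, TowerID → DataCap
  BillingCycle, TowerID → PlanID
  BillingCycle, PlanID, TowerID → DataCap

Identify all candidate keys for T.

{BillingCycle, DataCap, PlanID}, {BillingCycle, TowerID}

Attributes never on any right-hand side: {BillingCycle} — every candidate key must contain it.
{BillingCycle, TowerID}⁺ = {BillingCycle, DataCap, PlanID, Region, SIM, TowerID}, which is every attribute, so {BillingCycle, TowerID} is a candidate key.
{BillingCycle, DataCap, PlanID}⁺ = {BillingCycle, DataCap, PlanID, Region, SIM, TowerID}, which is every attribute, so {BillingCycle, DataCap, PlanID} is a candidate key.
No proper subset of any of these is a key, and no other minimal superkey exists.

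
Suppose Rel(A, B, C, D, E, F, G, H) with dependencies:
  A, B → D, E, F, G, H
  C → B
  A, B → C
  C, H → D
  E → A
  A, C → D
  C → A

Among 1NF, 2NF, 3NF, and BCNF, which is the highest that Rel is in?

3NF

Candidate keys: {A, B}, {B, E}, {C}. Prime attributes: {A, B, C, E}.
For E → A we have {E}⁺ = {A, E}; {E} is not a superkey, so BCNF fails.
Its right-hand attributes {A} are all prime, as are those of every other non-superkey FD — the relation is in 3NF.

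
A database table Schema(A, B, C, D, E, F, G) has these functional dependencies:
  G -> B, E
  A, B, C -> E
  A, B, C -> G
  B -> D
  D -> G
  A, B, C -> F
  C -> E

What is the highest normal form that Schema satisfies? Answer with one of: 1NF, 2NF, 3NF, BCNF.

Candidate keys: {A, B, C}, {A, C, D}, {A, C, G}. Prime attributes: {A, B, C, D, G}.
For G -> B, E we have {G}⁺ = {B, D, E, G}; {G} is not a superkey, so BCNF fails.
Because {E} is non-prime and the left side of G -> B, E is not a superkey, the relation is not in 3NF.
{B} is a proper subset of the key {A, B, C}, and {B}⁺ contains the non-prime attribute {E} — a partial dependency, so 2NF is violated.

1NF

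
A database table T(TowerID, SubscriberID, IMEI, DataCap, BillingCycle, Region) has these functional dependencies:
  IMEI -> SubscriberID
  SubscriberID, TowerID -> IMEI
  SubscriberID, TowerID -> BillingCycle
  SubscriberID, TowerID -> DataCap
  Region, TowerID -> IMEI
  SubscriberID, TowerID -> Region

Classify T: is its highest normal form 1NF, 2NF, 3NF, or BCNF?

Candidate keys: {IMEI, TowerID}, {Region, TowerID}, {SubscriberID, TowerID}. Prime attributes: {IMEI, Region, SubscriberID, TowerID}.
For IMEI -> SubscriberID we have {IMEI}⁺ = {IMEI, SubscriberID}; {IMEI} is not a superkey, so BCNF fails.
Since {SubscriberID} ⊆ prime attributes and every other non-superkey FD also has a prime right side, the schema is in 3NF.

3NF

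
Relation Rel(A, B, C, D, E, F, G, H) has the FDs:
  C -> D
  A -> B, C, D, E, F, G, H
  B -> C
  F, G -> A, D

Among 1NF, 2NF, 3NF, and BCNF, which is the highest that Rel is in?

2NF

Candidate keys: {A}, {F, G}. Prime attributes: {A, F, G}.
C -> D: {C}⁺ = {C, D}, which is not all of the attributes, so the left side is not a superkey — BCNF is violated.
C -> D has non-prime {D} on the right and a non-superkey on the left, so 3NF fails.
No non-prime attribute depends on a proper subset of any candidate key, so 2NF holds.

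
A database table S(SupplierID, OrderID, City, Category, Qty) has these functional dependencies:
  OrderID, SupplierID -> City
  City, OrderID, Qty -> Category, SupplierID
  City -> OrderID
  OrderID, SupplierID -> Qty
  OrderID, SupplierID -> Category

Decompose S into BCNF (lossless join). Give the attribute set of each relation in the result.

{Category, City, Qty, SupplierID}; {City, OrderID}

Candidate keys of the original relation: {City, Qty}, {City, SupplierID}, {OrderID, SupplierID}.
Within {Category, City, OrderID, Qty, SupplierID}: {City}⁺ ∩ {Category, City, OrderID, Qty, SupplierID} = {City, OrderID}, not the whole set, so City -> OrderID violates BCNF; decompose into {City, OrderID} and {Category, City, Qty, SupplierID}.
{City, OrderID}: every determinant is a superkey — BCNF.
{Category, City, Qty, SupplierID}: every determinant is a superkey — BCNF.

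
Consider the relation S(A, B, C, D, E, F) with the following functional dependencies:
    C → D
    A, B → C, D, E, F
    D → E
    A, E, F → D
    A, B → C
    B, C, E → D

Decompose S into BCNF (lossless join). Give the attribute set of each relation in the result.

{A, B, C, F}; {C, D}; {D, E}

Candidate key of the original relation: {A, B}.
{A, B, C, D, E, F}: {C} determines {C, D, E} here but is not a superkey — split on C → D, E, giving {C, D, E} and {A, B, C, F}.
{C, D, E}: {D} determines {D, E} here but is not a superkey — split on D → E, giving {D, E} and {C, D}.
{D, E} is in BCNF.
{C, D} is in BCNF.
{A, B, C, F} is in BCNF.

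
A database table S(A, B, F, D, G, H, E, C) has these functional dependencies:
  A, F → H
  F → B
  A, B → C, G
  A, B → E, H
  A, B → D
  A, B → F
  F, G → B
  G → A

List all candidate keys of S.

{A, B}⁺ = {A, B, C, D, E, F, G, H} — all of the relation — so {A, B} is a candidate key.
{A, F}⁺ = {A, B, C, D, E, F, G, H} — all of the relation — so {A, F} is a candidate key.
{B, G}⁺ = {A, B, C, D, E, F, G, H} — all of the relation — so {B, G} is a candidate key.
{F, G}⁺ = {A, B, C, D, E, F, G, H} — all of the relation — so {F, G} is a candidate key.
These are minimal and exhaustive — every other superkey contains one of them.

{A, B}, {A, F}, {B, G}, {F, G}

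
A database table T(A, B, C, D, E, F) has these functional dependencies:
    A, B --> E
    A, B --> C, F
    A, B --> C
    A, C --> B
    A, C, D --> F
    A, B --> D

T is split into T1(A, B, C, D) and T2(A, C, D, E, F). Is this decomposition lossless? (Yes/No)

Common attributes: {A, C, D}; their closure is {A, B, C, D, E, F}.
This includes all of T1, so the common attributes are a superkey of T1 — the join is lossless.

Yes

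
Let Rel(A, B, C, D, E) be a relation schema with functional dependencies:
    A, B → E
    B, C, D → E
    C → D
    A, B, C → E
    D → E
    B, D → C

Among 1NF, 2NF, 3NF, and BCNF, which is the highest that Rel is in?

Candidate keys: {A, B, C}, {A, B, D}. Prime attributes: {A, B, C, D}.
For A, B → E we have {A, B}⁺ = {A, B, E}; {A, B} is not a superkey, so BCNF fails.
A, B → E determines the non-prime attribute {E} from a non-superkey — 3NF is violated.
The proper key subset {C} of {A, B, C} determines non-prime {E}, so the relation is not even in 2NF.

1NF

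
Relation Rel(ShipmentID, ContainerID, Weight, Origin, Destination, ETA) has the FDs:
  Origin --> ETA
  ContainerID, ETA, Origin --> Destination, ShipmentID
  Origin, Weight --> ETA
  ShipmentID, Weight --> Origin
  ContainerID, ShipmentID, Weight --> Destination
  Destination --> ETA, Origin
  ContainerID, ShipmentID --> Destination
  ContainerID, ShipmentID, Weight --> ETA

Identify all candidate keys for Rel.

{ContainerID, Destination, Weight}, {ContainerID, Origin, Weight}, {ContainerID, ShipmentID, Weight}

Attributes never on any right-hand side: {ContainerID, Weight} — every candidate key must contain all of them.
Closure of {ContainerID, Destination, Weight} is {ContainerID, Destination, ETA, Origin, ShipmentID, Weight}, the whole schema; {ContainerID, Destination, Weight} is a candidate key.
Closure of {ContainerID, Origin, Weight} is {ContainerID, Destination, ETA, Origin, ShipmentID, Weight}, the whole schema; {ContainerID, Origin, Weight} is a candidate key.
Closure of {ContainerID, ShipmentID, Weight} is {ContainerID, Destination, ETA, Origin, ShipmentID, Weight}, the whole schema; {ContainerID, ShipmentID, Weight} is a candidate key.
These are minimal and exhaustive — every other superkey contains one of them.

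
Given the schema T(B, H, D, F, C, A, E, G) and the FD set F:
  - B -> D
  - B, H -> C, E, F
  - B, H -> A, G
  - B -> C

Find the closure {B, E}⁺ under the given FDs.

{B, C, D, E}

Start with {B, E}.
B -> D applies; add {D} → now {B, D, E}.
B -> C applies; add {C} → now {B, C, D, E}.
No further FD applies.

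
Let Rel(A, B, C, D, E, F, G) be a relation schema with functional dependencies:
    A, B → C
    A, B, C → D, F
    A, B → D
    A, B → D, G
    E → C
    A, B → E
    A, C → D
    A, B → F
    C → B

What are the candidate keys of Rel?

{A, B}, {A, C}, {A, E}

Attributes never on any right-hand side: {A} — every candidate key must contain it.
Closure of {A, B} is {A, B, C, D, E, F, G}, the whole schema; {A, B} is a candidate key.
Closure of {A, C} is {A, B, C, D, E, F, G}, the whole schema; {A, C} is a candidate key.
Closure of {A, E} is {A, B, C, D, E, F, G}, the whole schema; {A, E} is a candidate key.
These are minimal and exhaustive — every other superkey contains one of them.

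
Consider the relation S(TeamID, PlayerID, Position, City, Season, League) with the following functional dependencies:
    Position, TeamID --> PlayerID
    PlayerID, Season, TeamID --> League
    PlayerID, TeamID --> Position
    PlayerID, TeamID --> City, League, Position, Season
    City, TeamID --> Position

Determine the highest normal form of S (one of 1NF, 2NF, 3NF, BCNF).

Candidate keys: {City, TeamID}, {PlayerID, TeamID}, {Position, TeamID}. Prime attributes: {City, PlayerID, Position, TeamID}.
Every FD has a superkey on the left, so the relation is in BCNF.

BCNF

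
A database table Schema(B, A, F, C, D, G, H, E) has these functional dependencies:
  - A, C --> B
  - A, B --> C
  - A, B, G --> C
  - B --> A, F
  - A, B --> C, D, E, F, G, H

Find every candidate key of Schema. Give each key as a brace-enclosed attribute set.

{B}⁺ = {A, B, C, D, E, F, G, H} — all of the relation — so {B} is a candidate key.
{A, C}⁺ = {A, B, C, D, E, F, G, H} — all of the relation — so {A, C} is a candidate key.
These are minimal and exhaustive — every other superkey contains one of them.

{A, C}, {B}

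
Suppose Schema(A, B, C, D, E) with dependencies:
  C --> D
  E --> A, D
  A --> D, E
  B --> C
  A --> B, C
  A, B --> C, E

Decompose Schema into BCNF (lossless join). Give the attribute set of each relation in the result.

Candidate keys of the original relation: {A}, {E}.
In {A, B, C, D, E}, {C} is not a superkey ({C}⁺ restricted to this set is {C, D}), so split on C --> D into {C, D} and {A, B, C, E}.
{C, D} is in BCNF.
In {A, B, C, E}, {B} is not a superkey ({B}⁺ restricted to this set is {B, C}), so split on B --> C into {B, C} and {A, B, E}.
{B, C} is in BCNF.
{A, B, E} is in BCNF.

{A, B, E}; {B, C}; {C, D}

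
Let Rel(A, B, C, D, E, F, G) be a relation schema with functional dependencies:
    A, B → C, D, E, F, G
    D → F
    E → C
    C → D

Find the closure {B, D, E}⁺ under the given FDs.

Start with {B, D, E}.
D → F applies; add {F} → now {B, D, E, F}.
E → C applies; add {C} → now {B, C, D, E, F}.
No further FD applies.

{B, C, D, E, F}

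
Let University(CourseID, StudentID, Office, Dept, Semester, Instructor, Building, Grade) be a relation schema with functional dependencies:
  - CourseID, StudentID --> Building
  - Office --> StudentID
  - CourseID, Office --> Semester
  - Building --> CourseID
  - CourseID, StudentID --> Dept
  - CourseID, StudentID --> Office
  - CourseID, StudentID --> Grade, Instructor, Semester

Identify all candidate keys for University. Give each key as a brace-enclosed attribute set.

{Building, Office} is a candidate key since {Building, Office}⁺ = {Building, CourseID, Dept, Grade, Instructor, Office, Semester, StudentID} covers every attribute.
{Building, StudentID} is a candidate key since {Building, StudentID}⁺ = {Building, CourseID, Dept, Grade, Instructor, Office, Semester, StudentID} covers every attribute.
{CourseID, Office} is a candidate key since {CourseID, Office}⁺ = {Building, CourseID, Dept, Grade, Instructor, Office, Semester, StudentID} covers every attribute.
{CourseID, StudentID} is a candidate key since {CourseID, StudentID}⁺ = {Building, CourseID, Dept, Grade, Instructor, Office, Semester, StudentID} covers every attribute.
No proper subset of any of these is a key, and no other minimal superkey exists.

{Building, Office}, {Building, StudentID}, {CourseID, Office}, {CourseID, StudentID}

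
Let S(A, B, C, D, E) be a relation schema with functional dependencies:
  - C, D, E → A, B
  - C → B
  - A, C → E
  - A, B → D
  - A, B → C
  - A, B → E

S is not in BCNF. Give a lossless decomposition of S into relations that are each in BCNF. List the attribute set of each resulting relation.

Candidate keys of the original relation: {A, B}, {A, C}, {C, D, E}.
Within {A, B, C, D, E}: {C}⁺ ∩ {A, B, C, D, E} = {B, C}, not the whole set, so C → B violates BCNF; decompose into {B, C} and {A, C, D, E}.
{B, C}: every determinant is a superkey — BCNF.
{A, C, D, E}: every determinant is a superkey — BCNF.

{A, C, D, E}; {B, C}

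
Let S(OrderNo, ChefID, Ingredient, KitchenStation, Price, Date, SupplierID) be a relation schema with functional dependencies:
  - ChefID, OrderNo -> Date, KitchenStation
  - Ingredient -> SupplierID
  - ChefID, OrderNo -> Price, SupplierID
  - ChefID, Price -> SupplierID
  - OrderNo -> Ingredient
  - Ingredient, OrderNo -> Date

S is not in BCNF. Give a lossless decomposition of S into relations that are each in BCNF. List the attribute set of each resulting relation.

Candidate key of the original relation: {ChefID, OrderNo}.
In {ChefID, Date, Ingredient, KitchenStation, OrderNo, Price, SupplierID}, {Ingredient} is not a superkey ({Ingredient}⁺ restricted to this set is {Ingredient, SupplierID}), so split on Ingredient -> SupplierID into {Ingredient, SupplierID} and {ChefID, Date, Ingredient, KitchenStation, OrderNo, Price}.
{Ingredient, SupplierID} has no BCNF violation.
In {ChefID, Date, Ingredient, KitchenStation, OrderNo, Price}, {OrderNo} is not a superkey ({OrderNo}⁺ restricted to this set is {Date, Ingredient, OrderNo}), so split on OrderNo -> Date, Ingredient into {Date, Ingredient, OrderNo} and {ChefID, KitchenStation, OrderNo, Price}.
{Date, Ingredient, OrderNo} has no BCNF violation.
{ChefID, KitchenStation, OrderNo, Price} has no BCNF violation.

{ChefID, KitchenStation, OrderNo, Price}; {Date, Ingredient, OrderNo}; {Ingredient, SupplierID}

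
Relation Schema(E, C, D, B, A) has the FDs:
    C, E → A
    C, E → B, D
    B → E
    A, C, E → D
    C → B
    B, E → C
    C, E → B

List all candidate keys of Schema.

{B}⁺ = {A, B, C, D, E} — all of the relation — so {B} is a candidate key.
{C}⁺ = {A, B, C, D, E} — all of the relation — so {C} is a candidate key.
No proper subset of any of these is a key, and no other minimal superkey exists.

{B}, {C}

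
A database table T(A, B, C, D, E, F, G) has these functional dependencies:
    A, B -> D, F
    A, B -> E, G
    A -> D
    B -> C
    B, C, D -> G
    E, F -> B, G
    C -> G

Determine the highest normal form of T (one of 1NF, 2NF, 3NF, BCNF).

1NF

Candidate keys: {A, B}, {A, E, F}. Prime attributes: {A, B, E, F}.
A -> D: {A}⁺ = {A, D}, which is not all of the attributes, so the left side is not a superkey — BCNF is violated.
A -> D determines the non-prime attribute {D} from a non-superkey — 3NF is violated.
Since {A} ⊂ {A, B} and {A}⁺ ⊇ {D} with {D} non-prime, there is a partial dependency; 2NF fails.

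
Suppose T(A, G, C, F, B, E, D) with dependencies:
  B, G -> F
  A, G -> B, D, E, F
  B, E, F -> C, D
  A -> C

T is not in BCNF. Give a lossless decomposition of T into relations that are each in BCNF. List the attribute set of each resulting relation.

Candidate key of the original relation: {A, G}.
{A, B, C, D, E, F, G}: {B, G} determines {B, F, G} here but is not a superkey — split on B, G -> F, giving {B, F, G} and {A, B, C, D, E, G}.
{B, F, G} has no BCNF violation.
{A, B, C, D, E, G}: {A} determines {A, C} here but is not a superkey — split on A -> C, giving {A, C} and {A, B, D, E, G}.
{A, C} has no BCNF violation.
{A, B, D, E, G}: {B, E, G} determines {B, D, E, G} here but is not a superkey — split on B, E, G -> D, giving {B, D, E, G} and {A, B, E, G}.
{B, D, E, G} has no BCNF violation.
{A, B, E, G} has no BCNF violation.

{A, B, E, G}; {A, C}; {B, D, E, G}; {B, F, G}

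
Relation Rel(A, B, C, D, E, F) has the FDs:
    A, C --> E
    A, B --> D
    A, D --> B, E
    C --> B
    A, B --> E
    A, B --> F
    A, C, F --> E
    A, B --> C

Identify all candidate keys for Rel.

{A} never appears on the right of any FD, so every key must include it.
Closure of {A, B} is {A, B, C, D, E, F}, the whole schema; {A, B} is a candidate key.
Closure of {A, C} is {A, B, C, D, E, F}, the whole schema; {A, C} is a candidate key.
Closure of {A, D} is {A, B, C, D, E, F}, the whole schema; {A, D} is a candidate key.
No proper subset of any of these is a key, and no other minimal superkey exists.

{A, B}, {A, C}, {A, D}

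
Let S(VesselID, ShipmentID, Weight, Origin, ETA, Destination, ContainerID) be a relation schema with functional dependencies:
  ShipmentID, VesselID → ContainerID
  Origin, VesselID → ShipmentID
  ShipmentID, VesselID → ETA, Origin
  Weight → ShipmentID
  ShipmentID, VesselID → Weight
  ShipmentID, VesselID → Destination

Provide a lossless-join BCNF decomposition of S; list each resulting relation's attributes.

Candidate keys of the original relation: {Origin, VesselID}, {ShipmentID, VesselID}, {VesselID, Weight}.
In {ContainerID, Destination, ETA, Origin, ShipmentID, VesselID, Weight}, {Weight} is not a superkey ({Weight}⁺ restricted to this set is {ShipmentID, Weight}), so split on Weight → ShipmentID into {ShipmentID, Weight} and {ContainerID, Destination, ETA, Origin, VesselID, Weight}.
{ShipmentID, Weight} is in BCNF.
{ContainerID, Destination, ETA, Origin, VesselID, Weight} is in BCNF.

{ContainerID, Destination, ETA, Origin, VesselID, Weight}; {ShipmentID, Weight}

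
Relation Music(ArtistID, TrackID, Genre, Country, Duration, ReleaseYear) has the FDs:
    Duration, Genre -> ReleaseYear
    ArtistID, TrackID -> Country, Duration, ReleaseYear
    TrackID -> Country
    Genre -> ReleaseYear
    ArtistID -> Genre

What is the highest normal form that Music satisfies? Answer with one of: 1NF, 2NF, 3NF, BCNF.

1NF

Candidate key: {ArtistID, TrackID}. Prime attributes: {ArtistID, TrackID}.
Duration, Genre -> ReleaseYear: {Duration, Genre}⁺ = {Duration, Genre, ReleaseYear}, which is not all of the attributes, so the left side is not a superkey — BCNF is violated.
Duration, Genre -> ReleaseYear determines the non-prime attribute {ReleaseYear} from a non-superkey — 3NF is violated.
Since {ArtistID} ⊂ {ArtistID, TrackID} and {ArtistID}⁺ ⊇ {Genre, ReleaseYear} with {Genre, ReleaseYear} non-prime, there is a partial dependency; 2NF fails.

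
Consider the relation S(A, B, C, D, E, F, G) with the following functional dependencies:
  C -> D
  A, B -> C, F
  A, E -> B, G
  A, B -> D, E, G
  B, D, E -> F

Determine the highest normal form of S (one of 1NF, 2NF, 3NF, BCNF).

Candidate keys: {A, B}, {A, E}. Prime attributes: {A, B, E}.
C -> D breaks BCNF: {C}⁺ = {C, D}, so {C} is not a superkey.
Because {D} is non-prime and the left side of C -> D is not a superkey, the relation is not in 3NF.
No non-prime attribute depends on a proper subset of any candidate key, so 2NF holds.

2NF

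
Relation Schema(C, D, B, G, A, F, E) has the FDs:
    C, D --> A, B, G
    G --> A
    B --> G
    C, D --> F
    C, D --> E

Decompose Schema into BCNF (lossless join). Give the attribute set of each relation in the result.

{A, G}; {B, C, D, E, F}; {B, G}

Candidate key of the original relation: {C, D}.
In {A, B, C, D, E, F, G}, {G} is not a superkey ({G}⁺ restricted to this set is {A, G}), so split on G --> A into {A, G} and {B, C, D, E, F, G}.
{A, G} has no BCNF violation.
In {B, C, D, E, F, G}, {B} is not a superkey ({B}⁺ restricted to this set is {B, G}), so split on B --> G into {B, G} and {B, C, D, E, F}.
{B, G} has no BCNF violation.
{B, C, D, E, F} has no BCNF violation.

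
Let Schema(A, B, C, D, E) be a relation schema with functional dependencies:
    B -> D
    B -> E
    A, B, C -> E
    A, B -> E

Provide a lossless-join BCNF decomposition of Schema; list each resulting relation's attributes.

{A, B, C}; {B, D, E}

Candidate key of the original relation: {A, B, C}.
Within {A, B, C, D, E}: {B}⁺ ∩ {A, B, C, D, E} = {B, D, E}, not the whole set, so B -> D, E violates BCNF; decompose into {B, D, E} and {A, B, C}.
{B, D, E} has no BCNF violation.
{A, B, C} has no BCNF violation.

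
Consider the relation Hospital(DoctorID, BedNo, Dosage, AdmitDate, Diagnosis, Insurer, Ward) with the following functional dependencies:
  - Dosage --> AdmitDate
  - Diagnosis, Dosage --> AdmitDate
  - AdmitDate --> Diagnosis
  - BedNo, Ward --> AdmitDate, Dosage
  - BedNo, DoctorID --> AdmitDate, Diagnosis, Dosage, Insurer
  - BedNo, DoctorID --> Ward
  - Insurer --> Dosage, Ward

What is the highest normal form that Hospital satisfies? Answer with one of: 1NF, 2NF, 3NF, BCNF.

Candidate key: {BedNo, DoctorID}. Prime attributes: {BedNo, DoctorID}.
Dosage --> AdmitDate: {Dosage}⁺ = {AdmitDate, Diagnosis, Dosage}, which is not all of the attributes, so the left side is not a superkey — BCNF is violated.
Dosage --> AdmitDate has non-prime {AdmitDate} on the right and a non-superkey on the left, so 3NF fails.
No non-prime attribute depends on a proper subset of any candidate key, so 2NF holds.

2NF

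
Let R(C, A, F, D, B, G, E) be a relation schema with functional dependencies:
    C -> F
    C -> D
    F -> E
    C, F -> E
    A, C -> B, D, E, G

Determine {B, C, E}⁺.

{B, C, D, E, F}

Start with {B, C, E}.
C -> F applies; add {F} → now {B, C, E, F}.
C -> D applies; add {D} → now {B, C, D, E, F}.
No further FD applies.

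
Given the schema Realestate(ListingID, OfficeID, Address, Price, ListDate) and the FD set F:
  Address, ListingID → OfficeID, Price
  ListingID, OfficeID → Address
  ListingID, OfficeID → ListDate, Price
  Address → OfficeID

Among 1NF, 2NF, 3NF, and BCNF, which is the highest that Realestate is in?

Candidate keys: {Address, ListingID}, {ListingID, OfficeID}. Prime attributes: {Address, ListingID, OfficeID}.
Address → OfficeID: {Address}⁺ = {Address, OfficeID}, which is not all of the attributes, so the left side is not a superkey — BCNF is violated.
But every attribute on its right side ({OfficeID}) is prime, and the same holds for every other non-superkey FD, so 3NF still holds.

3NF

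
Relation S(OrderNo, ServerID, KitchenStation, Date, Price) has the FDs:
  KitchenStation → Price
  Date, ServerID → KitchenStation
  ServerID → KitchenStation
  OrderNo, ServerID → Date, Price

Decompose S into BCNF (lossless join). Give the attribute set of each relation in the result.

Candidate key of the original relation: {OrderNo, ServerID}.
In {Date, KitchenStation, OrderNo, Price, ServerID}, {KitchenStation} is not a superkey ({KitchenStation}⁺ restricted to this set is {KitchenStation, Price}), so split on KitchenStation → Price into {KitchenStation, Price} and {Date, KitchenStation, OrderNo, ServerID}.
{KitchenStation, Price} is in BCNF.
In {Date, KitchenStation, OrderNo, ServerID}, {Date, ServerID} is not a superkey ({Date, ServerID}⁺ restricted to this set is {Date, KitchenStation, ServerID}), so split on Date, ServerID → KitchenStation into {Date, KitchenStation, ServerID} and {Date, OrderNo, ServerID}.
In {Date, KitchenStation, ServerID}, {ServerID} is not a superkey ({ServerID}⁺ restricted to this set is {KitchenStation, ServerID}), so split on ServerID → KitchenStation into {KitchenStation, ServerID} and {Date, ServerID}.
{KitchenStation, ServerID} is in BCNF.
{Date, ServerID} is in BCNF.
{Date, OrderNo, ServerID} is in BCNF.

{Date, OrderNo, ServerID}; {KitchenStation, Price}; {KitchenStation, ServerID}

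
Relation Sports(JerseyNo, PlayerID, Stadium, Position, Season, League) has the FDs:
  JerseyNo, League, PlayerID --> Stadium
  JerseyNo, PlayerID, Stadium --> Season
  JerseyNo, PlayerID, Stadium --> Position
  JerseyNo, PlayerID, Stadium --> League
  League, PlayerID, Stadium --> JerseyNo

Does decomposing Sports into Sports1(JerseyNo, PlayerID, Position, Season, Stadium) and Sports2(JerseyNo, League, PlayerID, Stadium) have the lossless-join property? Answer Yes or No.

Yes

Common attributes: {JerseyNo, PlayerID, Stadium}; their closure is {JerseyNo, League, PlayerID, Position, Season, Stadium}.
Since Sports1 ⊆ {JerseyNo, League, PlayerID, Position, Season, Stadium}, the intersection is a superkey of Sports1; the decomposition is lossless.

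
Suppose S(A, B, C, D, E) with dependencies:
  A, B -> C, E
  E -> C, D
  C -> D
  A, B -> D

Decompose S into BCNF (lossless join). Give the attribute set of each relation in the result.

{A, B, E}; {C, D}; {C, E}

Candidate key of the original relation: {A, B}.
{A, B, C, D, E}: {E} determines {C, D, E} here but is not a superkey — split on E -> C, D, giving {C, D, E} and {A, B, E}.
{C, D, E}: {C} determines {C, D} here but is not a superkey — split on C -> D, giving {C, D} and {C, E}.
{C, D} has no BCNF violation.
{C, E} has no BCNF violation.
{A, B, E} has no BCNF violation.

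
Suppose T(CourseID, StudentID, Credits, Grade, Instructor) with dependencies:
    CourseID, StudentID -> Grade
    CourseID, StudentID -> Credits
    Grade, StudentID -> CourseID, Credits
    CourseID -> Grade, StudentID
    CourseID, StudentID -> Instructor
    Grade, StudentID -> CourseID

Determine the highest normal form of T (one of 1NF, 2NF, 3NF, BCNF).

BCNF

Candidate keys: {CourseID}, {Grade, StudentID}. Prime attributes: {CourseID, Grade, StudentID}.
Each dependency's left side is a superkey — BCNF holds.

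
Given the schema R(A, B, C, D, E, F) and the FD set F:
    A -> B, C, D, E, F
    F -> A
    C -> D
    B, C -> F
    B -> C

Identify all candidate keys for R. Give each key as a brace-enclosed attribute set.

{A}⁺ = {A, B, C, D, E, F}, which is every attribute, so {A} is a candidate key.
{B}⁺ = {A, B, C, D, E, F}, which is every attribute, so {B} is a candidate key.
{F}⁺ = {A, B, C, D, E, F}, which is every attribute, so {F} is a candidate key.
These are minimal and exhaustive — every other superkey contains one of them.

{A}, {B}, {F}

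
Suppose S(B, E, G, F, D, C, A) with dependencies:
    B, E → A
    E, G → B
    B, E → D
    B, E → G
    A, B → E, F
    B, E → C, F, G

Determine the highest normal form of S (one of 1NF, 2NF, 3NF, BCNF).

BCNF

Candidate keys: {A, B}, {B, E}, {E, G}. Prime attributes: {A, B, E, G}.
The left-hand side of every FD is a superkey, so BCNF is satisfied.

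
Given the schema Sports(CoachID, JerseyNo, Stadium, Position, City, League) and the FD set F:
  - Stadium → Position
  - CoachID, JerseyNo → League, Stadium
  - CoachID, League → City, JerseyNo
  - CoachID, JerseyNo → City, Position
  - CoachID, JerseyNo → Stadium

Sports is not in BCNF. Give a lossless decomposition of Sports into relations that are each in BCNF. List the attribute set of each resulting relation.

{City, CoachID, JerseyNo, League, Stadium}; {Position, Stadium}

Candidate keys of the original relation: {CoachID, JerseyNo}, {CoachID, League}.
In {City, CoachID, JerseyNo, League, Position, Stadium}, {Stadium} is not a superkey ({Stadium}⁺ restricted to this set is {Position, Stadium}), so split on Stadium → Position into {Position, Stadium} and {City, CoachID, JerseyNo, League, Stadium}.
{Position, Stadium}: every determinant is a superkey — BCNF.
{City, CoachID, JerseyNo, League, Stadium}: every determinant is a superkey — BCNF.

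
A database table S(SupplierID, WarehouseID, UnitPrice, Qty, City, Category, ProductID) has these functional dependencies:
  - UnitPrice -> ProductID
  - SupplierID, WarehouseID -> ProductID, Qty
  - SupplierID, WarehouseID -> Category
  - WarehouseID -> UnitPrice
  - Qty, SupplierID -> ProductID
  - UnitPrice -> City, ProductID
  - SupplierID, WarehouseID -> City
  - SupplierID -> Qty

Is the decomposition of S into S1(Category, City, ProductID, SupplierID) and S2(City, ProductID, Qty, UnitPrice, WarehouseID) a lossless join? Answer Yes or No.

Common attributes: {City, ProductID}; their closure is {City, ProductID}.
The closure covers neither S1 nor S2 entirely; the join is not lossless.

No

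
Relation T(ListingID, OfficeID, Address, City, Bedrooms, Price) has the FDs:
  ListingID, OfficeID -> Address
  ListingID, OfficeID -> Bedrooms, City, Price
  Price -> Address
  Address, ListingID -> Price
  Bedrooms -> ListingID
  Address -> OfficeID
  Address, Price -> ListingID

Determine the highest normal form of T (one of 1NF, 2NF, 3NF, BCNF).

Candidate keys: {Address, Bedrooms}, {Address, ListingID}, {Bedrooms, OfficeID}, {ListingID, OfficeID}, {Price}. Prime attributes: {Address, Bedrooms, ListingID, OfficeID, Price}.
Bedrooms -> ListingID breaks BCNF: {Bedrooms}⁺ = {Bedrooms, ListingID}, so {Bedrooms} is not a superkey.
But every attribute on its right side ({ListingID}) is prime, and the same holds for every other non-superkey FD, so 3NF still holds.

3NF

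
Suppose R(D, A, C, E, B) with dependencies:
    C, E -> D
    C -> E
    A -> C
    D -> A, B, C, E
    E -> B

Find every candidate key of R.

{A}⁺ = {A, B, C, D, E} — all of the relation — so {A} is a candidate key.
{C}⁺ = {A, B, C, D, E} — all of the relation — so {C} is a candidate key.
{D}⁺ = {A, B, C, D, E} — all of the relation — so {D} is a candidate key.
These are minimal and exhaustive — every other superkey contains one of them.

{A}, {C}, {D}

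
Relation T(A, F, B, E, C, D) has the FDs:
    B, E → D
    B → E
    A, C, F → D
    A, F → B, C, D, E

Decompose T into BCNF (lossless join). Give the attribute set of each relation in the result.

Candidate key of the original relation: {A, F}.
{A, B, C, D, E, F}: {B, E} determines {B, D, E} here but is not a superkey — split on B, E → D, giving {B, D, E} and {A, B, C, E, F}.
{B, D, E}: every determinant is a superkey — BCNF.
{A, B, C, E, F}: {B} determines {B, E} here but is not a superkey — split on B → E, giving {B, E} and {A, B, C, F}.
{B, E}: every determinant is a superkey — BCNF.
{A, B, C, F}: every determinant is a superkey — BCNF.

{A, B, C, F}; {B, D, E}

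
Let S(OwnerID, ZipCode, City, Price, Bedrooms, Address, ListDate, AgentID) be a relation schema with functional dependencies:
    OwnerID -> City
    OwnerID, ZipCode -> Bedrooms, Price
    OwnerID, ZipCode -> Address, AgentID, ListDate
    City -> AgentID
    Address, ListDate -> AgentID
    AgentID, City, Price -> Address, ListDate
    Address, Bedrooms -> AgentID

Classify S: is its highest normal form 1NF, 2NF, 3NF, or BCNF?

Candidate key: {OwnerID, ZipCode}. Prime attributes: {OwnerID, ZipCode}.
OwnerID -> City breaks BCNF: {OwnerID}⁺ = {AgentID, City, OwnerID}, so {OwnerID} is not a superkey.
OwnerID -> City has non-prime {City} on the right and a non-superkey on the left, so 3NF fails.
{OwnerID} is a proper subset of the key {OwnerID, ZipCode}, and {OwnerID}⁺ contains the non-prime attributes {AgentID, City} — a partial dependency, so 2NF is violated.

1NF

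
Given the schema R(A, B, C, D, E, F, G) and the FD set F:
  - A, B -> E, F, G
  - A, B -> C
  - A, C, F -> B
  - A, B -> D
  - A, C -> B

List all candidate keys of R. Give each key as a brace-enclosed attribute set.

No FD produces {A}, so it must be in every candidate key.
Closure of {A, B} is {A, B, C, D, E, F, G}, the whole schema; {A, B} is a candidate key.
Closure of {A, C} is {A, B, C, D, E, F, G}, the whole schema; {A, C} is a candidate key.
These are minimal and exhaustive — every other superkey contains one of them.

{A, B}, {A, C}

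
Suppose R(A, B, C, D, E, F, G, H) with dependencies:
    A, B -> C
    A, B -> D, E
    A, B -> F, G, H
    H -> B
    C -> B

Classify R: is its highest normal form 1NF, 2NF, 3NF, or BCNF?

3NF

Candidate keys: {A, B}, {A, C}, {A, H}. Prime attributes: {A, B, C, H}.
H -> B breaks BCNF: {H}⁺ = {B, H}, so {H} is not a superkey.
But every attribute on its right side ({B}) is prime, and the same holds for every other non-superkey FD, so 3NF still holds.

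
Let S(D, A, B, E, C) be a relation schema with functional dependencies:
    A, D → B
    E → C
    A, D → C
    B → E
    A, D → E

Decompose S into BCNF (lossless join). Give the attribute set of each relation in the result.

{A, B, D}; {B, E}; {C, E}

Candidate key of the original relation: {A, D}.
{A, B, C, D, E}: {E} determines {C, E} here but is not a superkey — split on E → C, giving {C, E} and {A, B, D, E}.
{C, E} has no BCNF violation.
{A, B, D, E}: {B} determines {B, E} here but is not a superkey — split on B → E, giving {B, E} and {A, B, D}.
{B, E} has no BCNF violation.
{A, B, D} has no BCNF violation.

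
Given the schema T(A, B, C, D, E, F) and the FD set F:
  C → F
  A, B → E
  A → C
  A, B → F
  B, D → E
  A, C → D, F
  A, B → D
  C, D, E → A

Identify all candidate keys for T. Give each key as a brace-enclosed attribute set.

Attributes never on any right-hand side: {B} — every candidate key must contain it.
{A, B} is a candidate key since {A, B}⁺ = {A, B, C, D, E, F} covers every attribute.
{B, C, D} is a candidate key since {B, C, D}⁺ = {A, B, C, D, E, F} covers every attribute.
No proper subset of any of these is a key, and no other minimal superkey exists.

{A, B}, {B, C, D}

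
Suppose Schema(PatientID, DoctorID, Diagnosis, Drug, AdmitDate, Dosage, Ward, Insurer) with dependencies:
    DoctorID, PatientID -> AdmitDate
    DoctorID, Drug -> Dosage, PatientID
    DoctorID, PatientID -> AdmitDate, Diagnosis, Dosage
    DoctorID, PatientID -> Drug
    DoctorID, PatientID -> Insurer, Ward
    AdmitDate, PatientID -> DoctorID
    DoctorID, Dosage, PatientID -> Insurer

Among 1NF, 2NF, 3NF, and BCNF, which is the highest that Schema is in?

BCNF

Candidate keys: {AdmitDate, PatientID}, {DoctorID, Drug}, {DoctorID, PatientID}. Prime attributes: {AdmitDate, DoctorID, Drug, PatientID}.
Each dependency's left side is a superkey — BCNF holds.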